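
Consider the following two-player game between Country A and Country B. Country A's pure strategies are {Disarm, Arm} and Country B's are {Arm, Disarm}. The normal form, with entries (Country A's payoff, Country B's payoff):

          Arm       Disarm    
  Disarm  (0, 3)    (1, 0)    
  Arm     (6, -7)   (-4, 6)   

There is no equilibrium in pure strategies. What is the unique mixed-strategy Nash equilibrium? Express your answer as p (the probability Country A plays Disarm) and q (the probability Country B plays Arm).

In a mixed equilibrium Country B is indifferent between Arm and Disarm; this condition fixes p.
  Country B's payoff to Arm: p·3 + (1−p)·(-7) = 10p - 7
  Country B's payoff to Disarm: p·0 + (1−p)·6 = -6p + 6
  10p - 7 = -6p + 6  ⇒  16p = 13  ⇒  p = 13/16.
Country B's mix must leave Country A indifferent between Disarm and Arm.
  Country A's payoff from Disarm: q·0 + (1−q)·1 = -q + 1
  Country A's payoff from Arm: q·6 + (1−q)·(-4) = 10q - 4
  -q + 1 = 10q - 4  ⇒  -11q = -5  ⇒  q = 5/11.

p = 13/16, q = 5/11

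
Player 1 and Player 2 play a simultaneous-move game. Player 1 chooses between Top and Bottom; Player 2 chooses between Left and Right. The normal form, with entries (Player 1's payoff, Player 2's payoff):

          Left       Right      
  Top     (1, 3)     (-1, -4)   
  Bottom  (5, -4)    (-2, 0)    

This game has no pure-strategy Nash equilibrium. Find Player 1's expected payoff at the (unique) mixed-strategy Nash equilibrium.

-3/5

In a mixed equilibrium Player 1 is indifferent between Top and Bottom; this condition fixes q.
  Player 1's expected payoff from Top: q·1 + (1−q)·(-1) = 2q - 1
  Player 1's expected payoff from Bottom: q·5 + (1−q)·(-2) = 7q - 2
  2q - 1 = 7q - 2  ⇒  -5q = -1  ⇒  q = 1/5.
At equilibrium Player 1 is indifferent across rows, so Player 1's payoff equals the payoff from Top: (1/5)·1 + (4/5)·(-1) = -3/5.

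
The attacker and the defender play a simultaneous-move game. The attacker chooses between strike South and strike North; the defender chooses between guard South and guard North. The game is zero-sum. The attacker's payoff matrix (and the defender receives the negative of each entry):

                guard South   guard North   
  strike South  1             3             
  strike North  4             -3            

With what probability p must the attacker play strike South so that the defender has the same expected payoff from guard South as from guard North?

p = 7/9

Set the defender's expected payoff from guard South equal to that from guard North:
  the defender's expected payoff from guard South: p·(-1) + (1−p)·(-4) = 3p - 4
  the defender's expected payoff from guard North: p·(-3) + (1−p)·3 = -6p + 3
  3p - 4 = -6p + 3  ⇒  9p = 7  ⇒  p = 7/9.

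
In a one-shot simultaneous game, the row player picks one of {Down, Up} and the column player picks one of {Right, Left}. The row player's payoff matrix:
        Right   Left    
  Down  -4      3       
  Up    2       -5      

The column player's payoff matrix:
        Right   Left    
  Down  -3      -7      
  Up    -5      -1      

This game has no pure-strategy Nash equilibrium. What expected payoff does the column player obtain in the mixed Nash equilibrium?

The column player's indifference between Right and Left determines the row player's mixing probability p:
  the column player's payoff to Right: p·(-3) + (1−p)·(-5) = 2p - 5
  the column player's payoff to Left: p·(-7) + (1−p)·(-1) = -6p - 1
  2p - 5 = -6p - 1  ⇒  8p = 4  ⇒  p = 1/2.
At equilibrium the column player is indifferent across columns, so the column player's payoff equals the payoff from Right: (1/2)·(-3) + (1/2)·(-5) = -4.

-4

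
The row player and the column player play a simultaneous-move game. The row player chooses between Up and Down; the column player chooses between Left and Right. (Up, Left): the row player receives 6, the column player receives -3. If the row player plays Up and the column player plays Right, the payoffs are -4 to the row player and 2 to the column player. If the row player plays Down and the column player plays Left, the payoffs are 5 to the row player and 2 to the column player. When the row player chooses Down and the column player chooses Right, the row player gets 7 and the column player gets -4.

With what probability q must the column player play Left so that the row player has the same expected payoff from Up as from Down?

q = 11/12

In a mixed equilibrium the row player is indifferent between Up and Down; this condition fixes q.
  the row player's payoff from Up: q·6 + (1−q)·(-4) = 10q - 4
  the row player's payoff from Down: q·5 + (1−q)·7 = -2q + 7
  10q - 4 = -2q + 7  ⇒  12q = 11  ⇒  q = 11/12.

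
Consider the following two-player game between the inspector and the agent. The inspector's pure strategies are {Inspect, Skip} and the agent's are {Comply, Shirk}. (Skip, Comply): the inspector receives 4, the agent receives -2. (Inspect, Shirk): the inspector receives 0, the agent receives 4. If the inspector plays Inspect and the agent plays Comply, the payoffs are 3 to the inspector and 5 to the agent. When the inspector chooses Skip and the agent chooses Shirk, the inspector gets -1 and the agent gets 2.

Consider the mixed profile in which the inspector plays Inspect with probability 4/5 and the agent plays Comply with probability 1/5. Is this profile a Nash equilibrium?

No

Given the agent's mix q = 1/5, the inspector's payoff from Inspect is 3/5 but from Skip is 0. The inspector strictly prefers Inspect, so the inspector would not mix.
So the proposed profile is not a Nash equilibrium.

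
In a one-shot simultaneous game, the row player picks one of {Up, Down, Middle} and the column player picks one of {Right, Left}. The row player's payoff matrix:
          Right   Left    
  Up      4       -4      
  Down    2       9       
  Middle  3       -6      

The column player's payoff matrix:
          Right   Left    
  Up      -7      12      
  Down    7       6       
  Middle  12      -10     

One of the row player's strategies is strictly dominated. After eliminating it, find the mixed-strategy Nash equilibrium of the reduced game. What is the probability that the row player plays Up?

The row player's strategy Middle is strictly dominated by Up: 4 > 3 and -4 > -6. Eliminate Middle.
The column player's indifference between Right and Left determines the row player's mixing probability p:
  the column player's expected payoff from Right: p·(-7) + (1−p)·7 = -14p + 7
  the column player's expected payoff from Left: p·12 + (1−p)·6 = 6p + 6
  -14p + 7 = 6p + 6  ⇒  -20p = -1  ⇒  p = 1/20.

p = 1/20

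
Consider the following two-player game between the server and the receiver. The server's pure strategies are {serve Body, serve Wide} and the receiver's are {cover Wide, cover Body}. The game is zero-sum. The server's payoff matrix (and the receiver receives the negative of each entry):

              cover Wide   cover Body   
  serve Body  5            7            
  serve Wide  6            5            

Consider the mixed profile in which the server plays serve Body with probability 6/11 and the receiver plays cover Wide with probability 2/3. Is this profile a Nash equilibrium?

Given the server's mix p = 6/11, the receiver's payoff from cover Wide is -60/11 but from cover Body is -67/11. The receiver strictly prefers cover Wide, so the receiver would not mix.
So the proposed profile is not a Nash equilibrium.

No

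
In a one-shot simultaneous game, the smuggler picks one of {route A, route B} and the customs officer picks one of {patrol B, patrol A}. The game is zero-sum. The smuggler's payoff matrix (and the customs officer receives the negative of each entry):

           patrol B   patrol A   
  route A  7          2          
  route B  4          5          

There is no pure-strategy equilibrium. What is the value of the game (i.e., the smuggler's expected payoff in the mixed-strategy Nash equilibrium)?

For the smuggler to be willing to mix, the smuggler must be indifferent between route A and route B, which pins down the customs officer's mix.
  the smuggler's payoff from route A: q·7 + (1−q)·2 = 5q + 2
  the smuggler's payoff from route B: q·4 + (1−q)·5 = -q + 5
  5q + 2 = -q + 5  ⇒  6q = 3  ⇒  q = 1/2.
The value is the smuggler's expected payoff against this mix (using route A): (1/2)·7 + (1/2)·2 = 9/2.

v = 9/2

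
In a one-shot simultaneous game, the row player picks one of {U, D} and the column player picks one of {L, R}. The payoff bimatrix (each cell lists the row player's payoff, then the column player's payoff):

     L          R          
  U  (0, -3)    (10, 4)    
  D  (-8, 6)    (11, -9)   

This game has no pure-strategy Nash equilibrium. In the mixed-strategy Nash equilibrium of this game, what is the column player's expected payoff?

For the column player to be willing to mix, the column player must be indifferent between L and R, which pins down the row player's mix.
  the column player's payoff from L: p·(-3) + (1−p)·6 = -9p + 6
  the column player's payoff from R: p·4 + (1−p)·(-9) = 13p - 9
  -9p + 6 = 13p - 9  ⇒  -22p = -15  ⇒  p = 15/22.
At equilibrium the column player is indifferent across columns, so the column player's payoff equals the payoff from L: (15/22)·(-3) + (7/22)·6 = -3/22.

-3/22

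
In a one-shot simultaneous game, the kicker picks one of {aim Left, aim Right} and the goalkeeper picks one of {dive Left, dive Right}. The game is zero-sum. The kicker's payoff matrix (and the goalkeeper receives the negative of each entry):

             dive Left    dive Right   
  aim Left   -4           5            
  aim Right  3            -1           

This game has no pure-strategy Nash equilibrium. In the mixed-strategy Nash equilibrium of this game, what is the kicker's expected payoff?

The kicker's indifference between aim Left and aim Right determines the goalkeeper's mixing probability q:
  the kicker's payoff from aim Left: q·(-4) + (1−q)·5 = -9q + 5
  the kicker's payoff from aim Right: q·3 + (1−q)·(-1) = 4q - 1
  -9q + 5 = 4q - 1  ⇒  -13q = -6  ⇒  q = 6/13.
At equilibrium the kicker is indifferent across rows, so the kicker's payoff equals the payoff from aim Left: (6/13)·(-4) + (7/13)·5 = 11/13.

11/13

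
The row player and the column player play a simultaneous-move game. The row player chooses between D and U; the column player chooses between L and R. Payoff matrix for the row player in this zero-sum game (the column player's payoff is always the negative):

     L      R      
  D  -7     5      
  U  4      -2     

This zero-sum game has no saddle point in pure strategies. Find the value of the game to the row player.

In a mixed equilibrium the row player is indifferent between D and U; this condition fixes q.
  the row player's expected payoff from D: q·(-7) + (1−q)·5 = -12q + 5
  the row player's expected payoff from U: q·4 + (1−q)·(-2) = 6q - 2
  -12q + 5 = 6q - 2  ⇒  -18q = -7  ⇒  q = 7/18.
The value is the row player's expected payoff against this mix (using D): (7/18)·(-7) + (11/18)·5 = 1/3.

v = 1/3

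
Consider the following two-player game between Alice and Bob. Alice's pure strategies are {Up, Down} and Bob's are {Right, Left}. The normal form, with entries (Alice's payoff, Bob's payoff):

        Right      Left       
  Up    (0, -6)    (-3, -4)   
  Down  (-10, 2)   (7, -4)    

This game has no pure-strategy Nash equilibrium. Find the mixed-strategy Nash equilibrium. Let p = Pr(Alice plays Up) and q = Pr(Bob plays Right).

For Bob to be willing to mix, Bob must be indifferent between Right and Left, which pins down Alice's mix.
  Bob's payoff from Right: p·(-6) + (1−p)·2 = -8p + 2
  Bob's payoff from Left: p·(-4) + (1−p)·(-4) = -4
  -8p + 2 = -4  ⇒  -8p = -6  ⇒  p = 3/4.
For Alice to be willing to mix, Alice must be indifferent between Up and Down, which pins down Bob's mix.
  Alice's payoff from Up: q·0 + (1−q)·(-3) = 3q - 3
  Alice's payoff from Down: q·(-10) + (1−q)·7 = -17q + 7
  3q - 3 = -17q + 7  ⇒  20q = 10  ⇒  q = 1/2.

p = 3/4, q = 1/2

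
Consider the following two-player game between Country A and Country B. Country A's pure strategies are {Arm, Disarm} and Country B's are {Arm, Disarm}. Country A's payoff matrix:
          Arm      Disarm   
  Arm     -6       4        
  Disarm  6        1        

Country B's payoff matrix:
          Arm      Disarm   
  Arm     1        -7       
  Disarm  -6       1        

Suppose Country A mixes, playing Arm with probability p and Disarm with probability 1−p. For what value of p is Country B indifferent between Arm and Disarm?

For Country B to be willing to mix, Country B must be indifferent between Arm and Disarm, which pins down Country A's mix.
  Country B's expected payoff from Arm: p·1 + (1−p)·(-6) = 7p - 6
  Country B's expected payoff from Disarm: p·(-7) + (1−p)·1 = -8p + 1
  7p - 6 = -8p + 1  ⇒  15p = 7  ⇒  p = 7/15.

p = 7/15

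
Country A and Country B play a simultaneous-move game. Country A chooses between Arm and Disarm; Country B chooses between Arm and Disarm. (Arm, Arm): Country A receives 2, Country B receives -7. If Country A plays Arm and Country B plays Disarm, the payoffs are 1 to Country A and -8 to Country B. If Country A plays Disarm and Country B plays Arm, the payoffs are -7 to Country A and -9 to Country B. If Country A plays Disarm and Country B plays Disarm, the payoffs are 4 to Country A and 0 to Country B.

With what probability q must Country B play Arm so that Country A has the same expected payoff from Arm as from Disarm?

q = 1/4

For Country A to be willing to mix, Country A must be indifferent between Arm and Disarm, which pins down Country B's mix.
  Country A's expected payoff from Arm: q·2 + (1−q)·1 = q + 1
  Country A's expected payoff from Disarm: q·(-7) + (1−q)·4 = -11q + 4
  q + 1 = -11q + 4  ⇒  12q = 3  ⇒  q = 1/4.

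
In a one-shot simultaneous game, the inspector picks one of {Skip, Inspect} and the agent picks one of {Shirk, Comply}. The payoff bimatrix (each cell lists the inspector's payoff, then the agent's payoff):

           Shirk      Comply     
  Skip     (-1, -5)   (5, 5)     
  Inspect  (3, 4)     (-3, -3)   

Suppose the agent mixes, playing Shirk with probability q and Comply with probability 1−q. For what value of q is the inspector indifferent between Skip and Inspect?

q = 2/3

Set the inspector's expected payoff from Skip equal to that from Inspect:
  the inspector's payoff from Skip: q·(-1) + (1−q)·5 = -6q + 5
  the inspector's payoff from Inspect: q·3 + (1−q)·(-3) = 6q - 3
  -6q + 5 = 6q - 3  ⇒  -12q = -8  ⇒  q = 2/3.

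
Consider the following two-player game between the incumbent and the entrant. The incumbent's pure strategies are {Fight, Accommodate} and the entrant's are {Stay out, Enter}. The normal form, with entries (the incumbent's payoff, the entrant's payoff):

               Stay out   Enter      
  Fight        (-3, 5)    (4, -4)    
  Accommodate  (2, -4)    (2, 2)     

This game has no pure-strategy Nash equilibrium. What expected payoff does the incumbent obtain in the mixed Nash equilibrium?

Set the incumbent's expected payoff from Fight equal to that from Accommodate:
  the incumbent's expected payoff from Fight: q·(-3) + (1−q)·4 = -7q + 4
  the incumbent's expected payoff from Accommodate: q·2 + (1−q)·2 = 2
  -7q + 4 = 2  ⇒  -7q = -2  ⇒  q = 2/7.
At equilibrium the incumbent is indifferent across rows, so the incumbent's payoff equals the payoff from Fight: (2/7)·(-3) + (5/7)·4 = 2.

2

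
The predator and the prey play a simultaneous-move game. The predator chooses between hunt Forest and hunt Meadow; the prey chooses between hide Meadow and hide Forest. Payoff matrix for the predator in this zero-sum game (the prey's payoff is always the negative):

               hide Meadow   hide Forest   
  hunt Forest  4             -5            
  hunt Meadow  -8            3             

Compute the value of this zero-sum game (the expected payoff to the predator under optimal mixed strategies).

v = -7/5

In a mixed equilibrium the predator is indifferent between hunt Forest and hunt Meadow; this condition fixes q.
  the predator's expected payoff from hunt Forest: q·4 + (1−q)·(-5) = 9q - 5
  the predator's expected payoff from hunt Meadow: q·(-8) + (1−q)·3 = -11q + 3
  9q - 5 = -11q + 3  ⇒  20q = 8  ⇒  q = 2/5.
The value is the predator's expected payoff against this mix (using hunt Forest): (2/5)·4 + (3/5)·(-5) = -7/5.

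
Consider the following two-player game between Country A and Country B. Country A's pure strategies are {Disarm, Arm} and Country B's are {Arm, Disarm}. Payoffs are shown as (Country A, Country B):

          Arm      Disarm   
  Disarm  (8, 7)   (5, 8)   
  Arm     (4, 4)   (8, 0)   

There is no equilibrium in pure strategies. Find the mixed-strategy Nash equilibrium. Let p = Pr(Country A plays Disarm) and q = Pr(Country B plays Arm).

Country B's indifference between Arm and Disarm determines Country A's mixing probability p:
  Country B's payoff to Arm: p·7 + (1−p)·4 = 3p + 4
  Country B's payoff to Disarm: p·8 + (1−p)·0 = 8p
  3p + 4 = 8p  ⇒  -5p = -4  ⇒  p = 4/5.
Country B's mix must leave Country A indifferent between Disarm and Arm.
  Country A's payoff from Disarm: q·8 + (1−q)·5 = 3q + 5
  Country A's payoff from Arm: q·4 + (1−q)·8 = -4q + 8
  3q + 5 = -4q + 8  ⇒  7q = 3  ⇒  q = 3/7.

p = 4/5, q = 3/7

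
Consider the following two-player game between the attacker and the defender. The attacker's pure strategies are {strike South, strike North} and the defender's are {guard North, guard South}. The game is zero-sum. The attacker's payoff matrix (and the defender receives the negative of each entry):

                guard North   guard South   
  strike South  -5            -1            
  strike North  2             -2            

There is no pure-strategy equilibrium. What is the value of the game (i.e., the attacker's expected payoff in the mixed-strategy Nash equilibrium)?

v = -3/2

In a mixed equilibrium the attacker is indifferent between strike South and strike North; this condition fixes q.
  the attacker's payoff from strike South: q·(-5) + (1−q)·(-1) = -4q - 1
  the attacker's payoff from strike North: q·2 + (1−q)·(-2) = 4q - 2
  -4q - 1 = 4q - 2  ⇒  -8q = -1  ⇒  q = 1/8.
The value is the attacker's expected payoff against this mix (using strike South): (1/8)·(-5) + (7/8)·(-1) = -3/2.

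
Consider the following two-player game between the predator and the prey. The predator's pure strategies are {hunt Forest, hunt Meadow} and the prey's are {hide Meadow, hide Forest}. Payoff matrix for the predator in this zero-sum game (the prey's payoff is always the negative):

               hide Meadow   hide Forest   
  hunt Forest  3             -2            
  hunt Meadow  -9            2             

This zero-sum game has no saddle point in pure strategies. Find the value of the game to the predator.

The predator's indifference between hunt Forest and hunt Meadow determines the prey's mixing probability q:
  the predator's payoff from hunt Forest: q·3 + (1−q)·(-2) = 5q - 2
  the predator's payoff from hunt Meadow: q·(-9) + (1−q)·2 = -11q + 2
  5q - 2 = -11q + 2  ⇒  16q = 4  ⇒  q = 1/4.
The value is the predator's expected payoff against this mix (using hunt Forest): (1/4)·3 + (3/4)·(-2) = -3/4.

v = -3/4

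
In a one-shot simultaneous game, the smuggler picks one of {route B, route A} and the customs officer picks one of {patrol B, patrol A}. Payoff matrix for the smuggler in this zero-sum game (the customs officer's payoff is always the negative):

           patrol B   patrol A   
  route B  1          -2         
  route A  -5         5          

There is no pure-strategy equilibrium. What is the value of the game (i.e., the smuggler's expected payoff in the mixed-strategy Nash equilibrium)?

v = -5/13

For the smuggler to be willing to mix, the smuggler must be indifferent between route B and route A, which pins down the customs officer's mix.
  the smuggler's expected payoff from route B: q·1 + (1−q)·(-2) = 3q - 2
  the smuggler's expected payoff from route A: q·(-5) + (1−q)·5 = -10q + 5
  3q - 2 = -10q + 5  ⇒  13q = 7  ⇒  q = 7/13.
The value is the smuggler's expected payoff against this mix (using route B): (7/13)·1 + (6/13)·(-2) = -5/13.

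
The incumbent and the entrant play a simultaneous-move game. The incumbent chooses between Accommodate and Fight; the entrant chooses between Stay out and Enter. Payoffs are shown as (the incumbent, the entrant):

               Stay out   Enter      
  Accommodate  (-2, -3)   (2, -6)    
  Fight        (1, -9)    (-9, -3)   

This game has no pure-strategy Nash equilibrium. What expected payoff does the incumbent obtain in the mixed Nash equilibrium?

-8/7

The entrant's mix must leave the incumbent indifferent between Accommodate and Fight.
  the incumbent's expected payoff from Accommodate: q·(-2) + (1−q)·2 = -4q + 2
  the incumbent's expected payoff from Fight: q·1 + (1−q)·(-9) = 10q - 9
  -4q + 2 = 10q - 9  ⇒  -14q = -11  ⇒  q = 11/14.
At equilibrium the incumbent is indifferent across rows, so the incumbent's payoff equals the payoff from Accommodate: (11/14)·(-2) + (3/14)·2 = -8/7.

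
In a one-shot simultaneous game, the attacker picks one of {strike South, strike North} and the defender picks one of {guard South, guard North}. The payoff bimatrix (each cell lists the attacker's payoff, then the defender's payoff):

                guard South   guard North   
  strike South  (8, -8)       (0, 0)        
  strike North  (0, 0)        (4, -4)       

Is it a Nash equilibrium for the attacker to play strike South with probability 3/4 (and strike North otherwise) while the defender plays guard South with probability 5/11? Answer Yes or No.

No

Given the attacker's mix p = 3/4, the defender's payoff from guard South is -6 but from guard North is -1. The defender strictly prefers guard North, so the defender would not mix.
So the proposed profile is not a Nash equilibrium.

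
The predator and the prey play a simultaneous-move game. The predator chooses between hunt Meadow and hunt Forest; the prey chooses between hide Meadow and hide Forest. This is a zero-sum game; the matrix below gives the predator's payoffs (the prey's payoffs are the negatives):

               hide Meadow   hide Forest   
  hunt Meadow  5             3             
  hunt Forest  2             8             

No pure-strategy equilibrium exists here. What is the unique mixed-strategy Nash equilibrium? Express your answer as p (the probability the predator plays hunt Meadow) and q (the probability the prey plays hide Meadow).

p = 3/4, q = 5/8

The predator's mix must leave the prey indifferent between hide Meadow and hide Forest.
  the prey's expected payoff from hide Meadow: p·(-5) + (1−p)·(-2) = -3p - 2
  the prey's expected payoff from hide Forest: p·(-3) + (1−p)·(-8) = 5p - 8
  -3p - 2 = 5p - 8  ⇒  -8p = -6  ⇒  p = 3/4.
The predator's indifference between hunt Meadow and hunt Forest determines the prey's mixing probability q:
  the predator's payoff to hunt Meadow: q·5 + (1−q)·3 = 2q + 3
  the predator's payoff to hunt Forest: q·2 + (1−q)·8 = -6q + 8
  2q + 3 = -6q + 8  ⇒  8q = 5  ⇒  q = 5/8.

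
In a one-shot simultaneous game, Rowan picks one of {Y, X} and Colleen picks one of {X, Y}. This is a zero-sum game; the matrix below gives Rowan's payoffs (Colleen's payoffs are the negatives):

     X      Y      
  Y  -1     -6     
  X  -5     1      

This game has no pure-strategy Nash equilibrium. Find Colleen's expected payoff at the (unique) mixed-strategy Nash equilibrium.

31/11

In a mixed equilibrium Colleen is indifferent between X and Y; this condition fixes p.
  Colleen's payoff from X: p·1 + (1−p)·5 = -4p + 5
  Colleen's payoff from Y: p·6 + (1−p)·(-1) = 7p - 1
  -4p + 5 = 7p - 1  ⇒  -11p = -6  ⇒  p = 6/11.
At equilibrium Colleen is indifferent across columns, so Colleen's payoff equals the payoff from X: (6/11)·1 + (5/11)·5 = 31/11.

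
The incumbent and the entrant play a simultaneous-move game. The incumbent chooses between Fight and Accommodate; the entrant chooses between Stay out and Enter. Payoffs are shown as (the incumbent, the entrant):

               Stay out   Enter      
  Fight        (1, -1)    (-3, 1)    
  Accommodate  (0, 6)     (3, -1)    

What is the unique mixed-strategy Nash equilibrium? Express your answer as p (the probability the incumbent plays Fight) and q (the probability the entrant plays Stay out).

In a mixed equilibrium the entrant is indifferent between Stay out and Enter; this condition fixes p.
  the entrant's expected payoff from Stay out: p·(-1) + (1−p)·6 = -7p + 6
  the entrant's expected payoff from Enter: p·1 + (1−p)·(-1) = 2p - 1
  -7p + 6 = 2p - 1  ⇒  -9p = -7  ⇒  p = 7/9.
The entrant's mix must leave the incumbent indifferent between Fight and Accommodate.
  the incumbent's payoff to Fight: q·1 + (1−q)·(-3) = 4q - 3
  the incumbent's payoff to Accommodate: q·0 + (1−q)·3 = -3q + 3
  4q - 3 = -3q + 3  ⇒  7q = 6  ⇒  q = 6/7.

p = 7/9, q = 6/7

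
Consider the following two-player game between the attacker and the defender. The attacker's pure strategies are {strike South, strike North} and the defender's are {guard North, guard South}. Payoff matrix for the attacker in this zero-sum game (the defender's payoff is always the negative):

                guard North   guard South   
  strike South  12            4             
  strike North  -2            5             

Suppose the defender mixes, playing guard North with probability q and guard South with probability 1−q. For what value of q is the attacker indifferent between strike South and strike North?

Set the attacker's expected payoff from strike South equal to that from strike North:
  the attacker's payoff to strike South: q·12 + (1−q)·4 = 8q + 4
  the attacker's payoff to strike North: q·(-2) + (1−q)·5 = -7q + 5
  8q + 4 = -7q + 5  ⇒  15q = 1  ⇒  q = 1/15.

q = 1/15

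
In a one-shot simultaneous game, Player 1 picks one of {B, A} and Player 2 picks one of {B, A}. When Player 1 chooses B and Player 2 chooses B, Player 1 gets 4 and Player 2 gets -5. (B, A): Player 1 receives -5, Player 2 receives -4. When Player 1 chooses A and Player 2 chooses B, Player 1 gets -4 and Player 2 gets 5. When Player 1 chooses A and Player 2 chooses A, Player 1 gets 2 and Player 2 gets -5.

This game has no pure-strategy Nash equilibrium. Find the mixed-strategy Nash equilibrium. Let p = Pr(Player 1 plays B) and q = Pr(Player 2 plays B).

For Player 2 to be willing to mix, Player 2 must be indifferent between B and A, which pins down Player 1's mix.
  Player 2's expected payoff from B: p·(-5) + (1−p)·5 = -10p + 5
  Player 2's expected payoff from A: p·(-4) + (1−p)·(-5) = p - 5
  -10p + 5 = p - 5  ⇒  -11p = -10  ⇒  p = 10/11.
In a mixed equilibrium Player 1 is indifferent between B and A; this condition fixes q.
  Player 1's expected payoff from B: q·4 + (1−q)·(-5) = 9q - 5
  Player 1's expected payoff from A: q·(-4) + (1−q)·2 = -6q + 2
  9q - 5 = -6q + 2  ⇒  15q = 7  ⇒  q = 7/15.

p = 10/11, q = 7/15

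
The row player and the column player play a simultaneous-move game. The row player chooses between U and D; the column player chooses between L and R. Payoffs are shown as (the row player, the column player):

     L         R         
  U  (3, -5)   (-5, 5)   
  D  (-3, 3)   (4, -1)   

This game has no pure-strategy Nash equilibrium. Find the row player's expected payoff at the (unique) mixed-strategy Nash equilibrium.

For the row player to be willing to mix, the row player must be indifferent between U and D, which pins down the column player's mix.
  the row player's payoff from U: q·3 + (1−q)·(-5) = 8q - 5
  the row player's payoff from D: q·(-3) + (1−q)·4 = -7q + 4
  8q - 5 = -7q + 4  ⇒  15q = 9  ⇒  q = 3/5.
At equilibrium the row player is indifferent across rows, so the row player's payoff equals the payoff from U: (3/5)·3 + (2/5)·(-5) = -1/5.

-1/5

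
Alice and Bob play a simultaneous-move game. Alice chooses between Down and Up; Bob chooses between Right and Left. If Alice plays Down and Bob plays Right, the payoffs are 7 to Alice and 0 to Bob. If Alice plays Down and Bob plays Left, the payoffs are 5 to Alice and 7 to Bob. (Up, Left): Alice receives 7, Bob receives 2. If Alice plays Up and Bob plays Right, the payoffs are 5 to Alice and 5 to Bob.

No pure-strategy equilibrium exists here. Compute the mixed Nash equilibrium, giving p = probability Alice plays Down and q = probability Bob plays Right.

For Bob to be willing to mix, Bob must be indifferent between Right and Left, which pins down Alice's mix.
  Bob's payoff to Right: p·0 + (1−p)·5 = -5p + 5
  Bob's payoff to Left: p·7 + (1−p)·2 = 5p + 2
  -5p + 5 = 5p + 2  ⇒  -10p = -3  ⇒  p = 3/10.
In a mixed equilibrium Alice is indifferent between Down and Up; this condition fixes q.
  Alice's payoff to Down: q·7 + (1−q)·5 = 2q + 5
  Alice's payoff to Up: q·5 + (1−q)·7 = -2q + 7
  2q + 5 = -2q + 7  ⇒  4q = 2  ⇒  q = 1/2.

p = 3/10, q = 1/2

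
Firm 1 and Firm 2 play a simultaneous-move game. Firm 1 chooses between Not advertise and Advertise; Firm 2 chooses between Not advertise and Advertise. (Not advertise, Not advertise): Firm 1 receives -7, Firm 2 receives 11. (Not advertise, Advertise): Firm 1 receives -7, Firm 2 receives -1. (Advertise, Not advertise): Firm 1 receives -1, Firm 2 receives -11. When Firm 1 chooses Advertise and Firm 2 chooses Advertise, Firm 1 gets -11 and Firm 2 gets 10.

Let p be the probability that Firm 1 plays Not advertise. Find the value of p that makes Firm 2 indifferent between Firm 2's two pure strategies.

Set Firm 2's expected payoff from Not advertise equal to that from Advertise:
  Firm 2's expected payoff from Not advertise: p·11 + (1−p)·(-11) = 22p - 11
  Firm 2's expected payoff from Advertise: p·(-1) + (1−p)·10 = -11p + 10
  22p - 11 = -11p + 10  ⇒  33p = 21  ⇒  p = 7/11.

p = 7/11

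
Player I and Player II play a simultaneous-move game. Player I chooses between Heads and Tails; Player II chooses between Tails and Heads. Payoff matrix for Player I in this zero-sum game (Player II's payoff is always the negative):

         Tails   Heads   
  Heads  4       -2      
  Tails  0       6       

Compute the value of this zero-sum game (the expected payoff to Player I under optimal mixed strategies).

v = 2

Player II's mix must leave Player I indifferent between Heads and Tails.
  Player I's payoff to Heads: q·4 + (1−q)·(-2) = 6q - 2
  Player I's payoff to Tails: q·0 + (1−q)·6 = -6q + 6
  6q - 2 = -6q + 6  ⇒  12q = 8  ⇒  q = 2/3.
The value is Player I's expected payoff against this mix (using Heads): (2/3)·4 + (1/3)·(-2) = 2.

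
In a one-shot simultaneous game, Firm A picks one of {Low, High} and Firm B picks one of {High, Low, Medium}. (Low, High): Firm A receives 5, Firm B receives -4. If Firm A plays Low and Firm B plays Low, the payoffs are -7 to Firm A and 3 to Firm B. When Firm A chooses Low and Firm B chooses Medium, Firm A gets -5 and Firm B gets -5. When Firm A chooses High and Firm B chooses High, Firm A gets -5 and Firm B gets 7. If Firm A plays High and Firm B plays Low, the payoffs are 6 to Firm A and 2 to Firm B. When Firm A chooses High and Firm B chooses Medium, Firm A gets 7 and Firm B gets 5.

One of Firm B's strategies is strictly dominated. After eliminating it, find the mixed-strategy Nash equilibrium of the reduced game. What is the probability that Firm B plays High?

q = 13/23

Firm B's strategy Medium is strictly dominated by High: -4 > -5 and 7 > 5. Eliminate Medium.
For Firm A to be willing to mix, Firm A must be indifferent between Low and High, which pins down Firm B's mix.
  Firm A's expected payoff from Low: q·5 + (1−q)·(-7) = 12q - 7
  Firm A's expected payoff from High: q·(-5) + (1−q)·6 = -11q + 6
  12q - 7 = -11q + 6  ⇒  23q = 13  ⇒  q = 13/23.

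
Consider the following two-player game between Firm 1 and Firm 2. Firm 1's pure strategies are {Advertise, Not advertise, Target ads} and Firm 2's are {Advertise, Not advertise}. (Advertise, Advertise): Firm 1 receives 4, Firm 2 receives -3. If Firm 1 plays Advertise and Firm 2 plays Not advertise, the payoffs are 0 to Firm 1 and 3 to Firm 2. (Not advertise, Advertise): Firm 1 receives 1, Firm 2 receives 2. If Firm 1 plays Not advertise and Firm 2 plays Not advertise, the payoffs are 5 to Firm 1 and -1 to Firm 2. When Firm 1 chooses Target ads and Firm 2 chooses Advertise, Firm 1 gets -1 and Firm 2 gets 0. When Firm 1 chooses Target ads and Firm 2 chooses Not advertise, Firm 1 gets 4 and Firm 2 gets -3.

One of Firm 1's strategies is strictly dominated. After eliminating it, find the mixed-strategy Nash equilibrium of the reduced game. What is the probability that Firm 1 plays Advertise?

p = 1/3

Firm 1's strategy Target ads is strictly dominated by Not advertise: 1 > -1 and 5 > 4. Eliminate Target ads.
In a mixed equilibrium Firm 2 is indifferent between Advertise and Not advertise; this condition fixes p.
  Firm 2's payoff to Advertise: p·(-3) + (1−p)·2 = -5p + 2
  Firm 2's payoff to Not advertise: p·3 + (1−p)·(-1) = 4p - 1
  -5p + 2 = 4p - 1  ⇒  -9p = -3  ⇒  p = 1/3.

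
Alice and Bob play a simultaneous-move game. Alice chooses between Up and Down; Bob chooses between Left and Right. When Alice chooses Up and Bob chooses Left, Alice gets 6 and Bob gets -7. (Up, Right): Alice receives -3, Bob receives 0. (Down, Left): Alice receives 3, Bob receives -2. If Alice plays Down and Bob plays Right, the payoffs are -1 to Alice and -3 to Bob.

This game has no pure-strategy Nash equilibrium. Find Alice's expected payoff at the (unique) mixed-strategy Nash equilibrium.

3/5

In a mixed equilibrium Alice is indifferent between Up and Down; this condition fixes q.
  Alice's payoff from Up: q·6 + (1−q)·(-3) = 9q - 3
  Alice's payoff from Down: q·3 + (1−q)·(-1) = 4q - 1
  9q - 3 = 4q - 1  ⇒  5q = 2  ⇒  q = 2/5.
At equilibrium Alice is indifferent across rows, so Alice's payoff equals the payoff from Up: (2/5)·6 + (3/5)·(-3) = 3/5.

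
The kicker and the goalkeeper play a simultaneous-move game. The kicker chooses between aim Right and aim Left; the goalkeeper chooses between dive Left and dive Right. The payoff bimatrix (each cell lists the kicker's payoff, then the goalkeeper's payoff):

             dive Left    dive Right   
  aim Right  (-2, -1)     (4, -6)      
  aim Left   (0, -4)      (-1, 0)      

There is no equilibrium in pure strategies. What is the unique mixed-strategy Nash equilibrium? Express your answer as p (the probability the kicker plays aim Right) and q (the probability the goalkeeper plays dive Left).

p = 4/9, q = 5/7

The goalkeeper's indifference between dive Left and dive Right determines the kicker's mixing probability p:
  the goalkeeper's payoff to dive Left: p·(-1) + (1−p)·(-4) = 3p - 4
  the goalkeeper's payoff to dive Right: p·(-6) + (1−p)·0 = -6p
  3p - 4 = -6p  ⇒  9p = 4  ⇒  p = 4/9.
For the kicker to be willing to mix, the kicker must be indifferent between aim Right and aim Left, which pins down the goalkeeper's mix.
  the kicker's expected payoff from aim Right: q·(-2) + (1−q)·4 = -6q + 4
  the kicker's expected payoff from aim Left: q·0 + (1−q)·(-1) = q - 1
  -6q + 4 = q - 1  ⇒  -7q = -5  ⇒  q = 5/7.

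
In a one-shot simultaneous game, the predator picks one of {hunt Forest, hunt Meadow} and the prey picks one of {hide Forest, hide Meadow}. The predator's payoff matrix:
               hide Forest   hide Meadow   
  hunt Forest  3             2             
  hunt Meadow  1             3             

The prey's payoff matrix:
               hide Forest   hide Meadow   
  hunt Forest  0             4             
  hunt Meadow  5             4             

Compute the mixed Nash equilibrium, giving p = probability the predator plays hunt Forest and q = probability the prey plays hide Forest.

p = 1/5, q = 1/3

In a mixed equilibrium the prey is indifferent between hide Forest and hide Meadow; this condition fixes p.
  the prey's payoff to hide Forest: p·0 + (1−p)·5 = -5p + 5
  the prey's payoff to hide Meadow: p·4 + (1−p)·4 = 4
  -5p + 5 = 4  ⇒  -5p = -1  ⇒  p = 1/5.
The prey's mix must leave the predator indifferent between hunt Forest and hunt Meadow.
  the predator's payoff from hunt Forest: q·3 + (1−q)·2 = q + 2
  the predator's payoff from hunt Meadow: q·1 + (1−q)·3 = -2q + 3
  q + 2 = -2q + 3  ⇒  3q = 1  ⇒  q = 1/3.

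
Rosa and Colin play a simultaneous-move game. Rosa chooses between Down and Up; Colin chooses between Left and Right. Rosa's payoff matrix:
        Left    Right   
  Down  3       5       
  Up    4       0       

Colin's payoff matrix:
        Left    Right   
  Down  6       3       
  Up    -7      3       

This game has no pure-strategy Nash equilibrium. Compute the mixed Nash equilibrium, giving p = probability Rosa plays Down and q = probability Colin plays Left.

Colin's indifference between Left and Right determines Rosa's mixing probability p:
  Colin's payoff to Left: p·6 + (1−p)·(-7) = 13p - 7
  Colin's payoff to Right: p·3 + (1−p)·3 = 3
  13p - 7 = 3  ⇒  13p = 10  ⇒  p = 10/13.
In a mixed equilibrium Rosa is indifferent between Down and Up; this condition fixes q.
  Rosa's payoff from Down: q·3 + (1−q)·5 = -2q + 5
  Rosa's payoff from Up: q·4 + (1−q)·0 = 4q
  -2q + 5 = 4q  ⇒  -6q = -5  ⇒  q = 5/6.

p = 10/13, q = 5/6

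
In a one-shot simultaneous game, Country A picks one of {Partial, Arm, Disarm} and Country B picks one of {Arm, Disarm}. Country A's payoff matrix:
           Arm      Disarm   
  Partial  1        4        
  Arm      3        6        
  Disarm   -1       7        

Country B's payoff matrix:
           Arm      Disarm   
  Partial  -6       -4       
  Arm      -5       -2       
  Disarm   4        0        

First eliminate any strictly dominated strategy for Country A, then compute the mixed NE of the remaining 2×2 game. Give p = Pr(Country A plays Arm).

p = 4/7

Country A's strategy Partial is strictly dominated by Arm: 3 > 1 and 6 > 4. Eliminate Partial.
Country B's indifference between Arm and Disarm determines Country A's mixing probability p:
  Country B's payoff from Arm: p·(-5) + (1−p)·4 = -9p + 4
  Country B's payoff from Disarm: p·(-2) + (1−p)·0 = -2p
  -9p + 4 = -2p  ⇒  -7p = -4  ⇒  p = 4/7.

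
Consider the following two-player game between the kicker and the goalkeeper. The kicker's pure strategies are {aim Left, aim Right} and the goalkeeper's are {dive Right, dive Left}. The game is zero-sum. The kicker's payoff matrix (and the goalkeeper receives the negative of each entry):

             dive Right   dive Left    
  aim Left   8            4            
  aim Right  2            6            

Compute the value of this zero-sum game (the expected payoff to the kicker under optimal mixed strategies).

For the kicker to be willing to mix, the kicker must be indifferent between aim Left and aim Right, which pins down the goalkeeper's mix.
  the kicker's payoff to aim Left: q·8 + (1−q)·4 = 4q + 4
  the kicker's payoff to aim Right: q·2 + (1−q)·6 = -4q + 6
  4q + 4 = -4q + 6  ⇒  8q = 2  ⇒  q = 1/4.
The value is the kicker's expected payoff against this mix (using aim Left): (1/4)·8 + (3/4)·4 = 5.

v = 5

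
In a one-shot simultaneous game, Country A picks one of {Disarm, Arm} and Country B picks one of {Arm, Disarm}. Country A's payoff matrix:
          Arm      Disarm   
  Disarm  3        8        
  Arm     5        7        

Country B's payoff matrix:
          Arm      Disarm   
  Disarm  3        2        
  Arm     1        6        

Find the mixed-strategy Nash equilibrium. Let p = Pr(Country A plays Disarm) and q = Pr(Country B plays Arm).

Country A's mix must leave Country B indifferent between Arm and Disarm.
  Country B's payoff to Arm: p·3 + (1−p)·1 = 2p + 1
  Country B's payoff to Disarm: p·2 + (1−p)·6 = -4p + 6
  2p + 1 = -4p + 6  ⇒  6p = 5  ⇒  p = 5/6.
For Country A to be willing to mix, Country A must be indifferent between Disarm and Arm, which pins down Country B's mix.
  Country A's payoff from Disarm: q·3 + (1−q)·8 = -5q + 8
  Country A's payoff from Arm: q·5 + (1−q)·7 = -2q + 7
  -5q + 8 = -2q + 7  ⇒  -3q = -1  ⇒  q = 1/3.

p = 5/6, q = 1/3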